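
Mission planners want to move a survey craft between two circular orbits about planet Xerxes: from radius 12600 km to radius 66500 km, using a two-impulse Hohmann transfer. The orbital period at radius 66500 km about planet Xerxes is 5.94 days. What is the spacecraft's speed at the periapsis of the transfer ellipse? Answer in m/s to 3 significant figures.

v = 2430 m/s

From Kepler's third law T² = 4π²r³/μ at r = 66500 km, T = 5.94 days = 5.94 × 86400 s = 5.13216×10^5 s: μ = 4π²r³/T² = 44078.2 km³/s².
Transfer-ellipse semi-major axis a_t = (r₁ + r₂)/2 = (12600 + 66500)/2 = 39550 km.
The periapsis of the transfer ellipse is at r = 12600 km.
From the vis-viva equation, v = √[μ(2/r − 1/a_t)] = 2.425 km/s.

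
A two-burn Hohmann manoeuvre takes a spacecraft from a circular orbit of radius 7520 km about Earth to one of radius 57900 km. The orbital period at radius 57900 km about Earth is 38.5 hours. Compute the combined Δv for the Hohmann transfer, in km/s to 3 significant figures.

Δv = 3.77 km/s

From Kepler's third law T² = 4π²r³/μ at r = 57900 km, T = 38.5 hours = 38.5 × 3600 s = 1.386×10^5 s: μ = 4π²r³/T² = 3.98905×10^5 km³/s².
The Hohmann ellipse has a_t = (r₁ + r₂)/2 = 32710 km.
Circular speed at r₁: v₁ = √(μ/r₁) = √(3.98905×10^5/7520) = 7.283 km/s.
On the transfer ellipse at r₁, v² = μ(2/r − 1/a) gives v_p = √[μ(2/r₁ − 1/a_t)] = 9.690 km/s.
First burn Δv₁ = |v_p − v₁| = 2.407 km/s.
Circular speed at r₂: v₂ = √(μ/r₂) = 2.625 km/s.
Transfer-orbit speed at r₂: v_a = √[μ(2/r₂ − 1/a_t)] = 1.259 km/s.
Second burn Δv₂ = |v₂ − v_a| = 1.366 km/s.
Total Δv = Δv₁ + Δv₂ = 3.773 km/s.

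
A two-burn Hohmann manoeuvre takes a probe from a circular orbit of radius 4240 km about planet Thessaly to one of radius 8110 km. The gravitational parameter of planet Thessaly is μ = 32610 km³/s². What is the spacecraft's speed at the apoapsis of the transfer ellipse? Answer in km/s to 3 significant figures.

Semi-major axis of the transfer orbit: a_t = (4240 + 8110)/2 = 6175 km.
At apoapsis, r = 8110 km.
From the vis-viva equation, v = √[μ(2/r − 1/a_t)] = 1.662 km/s.

v = 1.66 km/s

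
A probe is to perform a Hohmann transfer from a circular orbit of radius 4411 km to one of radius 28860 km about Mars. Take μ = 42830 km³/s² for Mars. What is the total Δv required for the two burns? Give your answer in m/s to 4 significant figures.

Transfer-ellipse semi-major axis a_t = (r₁ + r₂)/2 = (4411 + 28860)/2 = 16635.5 km.
Circular speed at r₁: v₁ = √(μ/r₁) = √(42830/4411) = 3.1161 km/s.
Transfer-orbit speed at r₁ (vis-viva): v_p = √[μ(2/r₁ − 1/a_t)] = 4.1043 km/s.
First burn Δv₁ = |v_p − v₁| = 0.9882 km/s.
Circular speed at r₂: v₂ = √(μ/r₂) = 1.2182 km/s.
Transfer-orbit speed at r₂: v_a = √[μ(2/r₂ − 1/a_t)] = 0.62730 km/s.
Second burn Δv₂ = |v₂ − v_a| = 0.5909 km/s.
Δv = Δv₁ + Δv₂ = 0.9882 + 0.5909 = 1.579 km/s.

Δv = 1579 m/s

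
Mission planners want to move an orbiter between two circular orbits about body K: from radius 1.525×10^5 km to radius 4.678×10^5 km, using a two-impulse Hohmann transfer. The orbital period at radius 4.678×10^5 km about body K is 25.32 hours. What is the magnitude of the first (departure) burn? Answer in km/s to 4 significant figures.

From Kepler's third law T² = 4π²r³/μ at r = 4.678×10^5 km, T = 25.32 hours = 25.32 × 3600 s = 91152 s: μ = 4π²r³/T² = 4.86416×10^8 km³/s².
Semi-major axis of the transfer orbit: a_t = (1.525×10^5 + 4.678×10^5)/2 = 3.1015×10^5 km.
Circular speed at r = 1.525×10^5 km: v_c = √(μ/r) = 56.48 km/s.
Transfer-orbit speed at the same r (vis-viva, a = a_t): v_t = √[μ(2/r − 1/a_t)] = 69.36 km/s.
Δv₁ = |v_t − v_c| = |69.36 − 56.48| = 12.88 km/s.

Δv₁ = 12.88 km/s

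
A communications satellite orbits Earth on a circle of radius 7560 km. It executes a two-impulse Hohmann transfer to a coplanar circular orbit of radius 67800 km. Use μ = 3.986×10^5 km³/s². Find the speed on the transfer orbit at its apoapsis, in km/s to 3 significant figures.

v = 1.09 km/s

Transfer-ellipse semi-major axis a_t = (r₁ + r₂)/2 = (7560 + 67800)/2 = 37680 km.
The apoapsis of the transfer ellipse is at r = 67800 km.
From the vis-viva equation, v = √[μ(2/r − 1/a_t)] = 1.086 km/s.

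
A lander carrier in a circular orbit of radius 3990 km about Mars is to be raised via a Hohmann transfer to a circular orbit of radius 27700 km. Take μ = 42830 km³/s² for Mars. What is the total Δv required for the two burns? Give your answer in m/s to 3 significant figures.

Transfer-ellipse semi-major axis a_t = (r₁ + r₂)/2 = (3990 + 27700)/2 = 15845 km.
At r₁ the circular-orbit speed is v₁ = √(μ/r₁) = 3.2763 km/s.
On the transfer ellipse at r₁, v² = μ(2/r − 1/a) gives v_p = √[μ(2/r₁ − 1/a_t)] = 4.3319 km/s.
First burn Δv₁ = |v_p − v₁| = 1.0556 km/s.
Circular speed at r₂: v₂ = √(μ/r₂) = 1.243467 km/s.
Transfer-orbit speed at r₂: v_a = √[μ(2/r₂ − 1/a_t)] = 0.6239855 km/s.
Second burn Δv₂ = |v₂ − v_a| = 0.61948 km/s.
Δv = Δv₁ + Δv₂ = 1.0556 + 0.61948 = 1.675 km/s.

Δv = 1680 m/s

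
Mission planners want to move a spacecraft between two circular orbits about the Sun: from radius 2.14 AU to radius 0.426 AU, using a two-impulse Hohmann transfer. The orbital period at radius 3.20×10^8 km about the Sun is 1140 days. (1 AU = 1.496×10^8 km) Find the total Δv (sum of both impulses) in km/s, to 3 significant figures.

From Kepler's third law T² = 4π²r³/μ at r = 3.20×10^8 km, T = 1140 days = 1140 × 86400 s = 9.8496×10^7 s: μ = 4π²r³/T² = 1.33344×10^11 km³/s².
In km: r₁ = 2.14 × 1.496×10^8 = 3.20144×10^8 km; r₂ = 0.426 × 1.496×10^8 = 6.37296×10^7 km.
Semi-major axis of the transfer orbit: a_t = (3.20144×10^8 + 6.37296×10^7)/2 = 1.919368×10^8 km.
Circular speed at r₁: v₁ = √(μ/r₁) = √(1.33344×10^11/3.20144×10^8) = 20.409 km/s.
On the transfer ellipse at r₁, v² = μ(2/r − 1/a) gives v_a = √[μ(2/r₁ − 1/a_t)] = 11.760 km/s.
First burn Δv₁ = |v_a − v₁| = 8.649 km/s.
At r₂, v₂ = √(μ/r₂) = 45.742 km/s.
Transfer-orbit speed at r₂: v_p = √[μ(2/r₂ − 1/a_t)] = 59.076 km/s.
Second burn Δv₂ = |v₂ − v_p| = 13.33 km/s.
Total Δv = Δv₁ + Δv₂ = 21.98 km/s.

Δv = 22.0 km/s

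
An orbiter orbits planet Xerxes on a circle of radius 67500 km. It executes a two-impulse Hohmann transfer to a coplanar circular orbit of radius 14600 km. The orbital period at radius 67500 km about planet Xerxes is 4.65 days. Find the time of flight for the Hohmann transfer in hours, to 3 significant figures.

t = 26.5 hours

From Kepler's third law T² = 4π²r³/μ at r = 67500 km, T = 4.65 days = 4.65 × 86400 s = 4.0176×10^5 s: μ = 4π²r³/T² = 75220.8 km³/s².
Semi-major axis of the transfer orbit: a_t = (67500 + 14600)/2 = 41050 km.
By Kepler's third law the transfer-orbit period is T = 2π√(a_t³/μ), so t = T/2 = 95270 s.
Converting: 95270 s ÷ 3600 s/hour = 26.5 hours.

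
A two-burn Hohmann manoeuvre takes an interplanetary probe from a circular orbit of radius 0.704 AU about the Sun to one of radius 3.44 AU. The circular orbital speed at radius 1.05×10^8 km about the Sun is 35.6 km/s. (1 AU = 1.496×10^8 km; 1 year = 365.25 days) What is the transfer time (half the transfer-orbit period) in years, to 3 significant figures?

t = 1.49 years

From the circular-orbit relation v² = μ/r at r = 1.05×10^8 km: μ = v²r = (35.6)² × 1.05×10^8 = 1.33073×10^11 km³/s².
In km: r₁ = 0.704 × 1.496×10^8 = 1.053184×10^8 km; r₂ = 3.44 × 1.496×10^8 = 5.14624×10^8 km.
Transfer-ellipse semi-major axis a_t = (r₁ + r₂)/2 = (1.053184×10^8 + 5.14624×10^8)/2 = 3.099712×10^8 km.
By Kepler's third law the transfer-orbit period is T = 2π√(a_t³/μ), so t = T/2 = 4.700×10^7 s.
Converting: 4.700×10^7 s ÷ 3.15576×10^7 s/year (365.25 × 86400) = 1.49 years.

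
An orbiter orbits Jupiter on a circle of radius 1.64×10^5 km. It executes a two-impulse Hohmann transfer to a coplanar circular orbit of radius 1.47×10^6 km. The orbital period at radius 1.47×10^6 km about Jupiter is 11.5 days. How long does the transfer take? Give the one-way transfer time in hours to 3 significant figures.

From Kepler's third law T² = 4π²r³/μ at r = 1.47×10^6 km, T = 11.5 days = 11.5 × 86400 s = 9.936×10^5 s: μ = 4π²r³/T² = 1.27025×10^8 km³/s².
Semi-major axis of the transfer orbit: a_t = (1.640×10^5 + 1.470×10^6)/2 = 8.170×10^5 km.
Transfer time t = π√(a_t³/μ) = π√((8.170×10^5)³ / 1.27025×10^8) = 2.058×10^5 s.
Converting: 2.058×10^5 s ÷ 3600 s/hour = 57.2 hours.

t = 57.2 hours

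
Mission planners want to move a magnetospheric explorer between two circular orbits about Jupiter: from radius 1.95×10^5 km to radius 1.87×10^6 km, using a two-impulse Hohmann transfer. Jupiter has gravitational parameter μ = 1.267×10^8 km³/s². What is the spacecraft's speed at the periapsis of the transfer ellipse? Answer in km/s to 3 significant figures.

v = 34.3 km/s

The Hohmann ellipse has a_t = (r₁ + r₂)/2 = 1.0325×10^6 km.
The periapsis of the transfer ellipse is at r = 1.950×10^5 km.
From the vis-viva equation, v = √[μ(2/r − 1/a_t)] = 34.30 km/s.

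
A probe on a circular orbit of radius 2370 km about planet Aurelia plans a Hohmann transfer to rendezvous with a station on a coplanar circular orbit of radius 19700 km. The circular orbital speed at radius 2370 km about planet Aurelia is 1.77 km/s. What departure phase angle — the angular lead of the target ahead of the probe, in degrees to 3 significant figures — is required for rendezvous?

φ = 105°

From the circular-orbit relation v² = μ/r at r = 2370 km: μ = v²r = (1.77)² × 2370 = 7424.97 km³/s².
Semi-major axis of the transfer orbit: a_t = (2370 + 19700)/2 = 11035 km.
The half-period of the transfer ellipse is t = π√(a_t³/μ) = 42260 s.
Target angular speed ω₂ = √(μ/r₂³) = 3.116×10^-5 rad/s.
Angle swept by the target during transfer: ω₂·t = 1.317 rad = 75.46°.
The probe traverses 180° on the transfer ellipse, so the target must lead by 180° − 75.46° = 105°.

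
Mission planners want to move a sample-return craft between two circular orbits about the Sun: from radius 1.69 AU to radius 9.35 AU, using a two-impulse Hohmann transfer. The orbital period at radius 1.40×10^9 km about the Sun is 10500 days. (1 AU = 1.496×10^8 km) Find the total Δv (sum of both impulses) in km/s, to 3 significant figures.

From Kepler's third law T² = 4π²r³/μ at r = 1.40×10^9 km, T = 10500 days = 10500 × 86400 s = 9.072×10^8 s: μ = 4π²r³/T² = 1.31625×10^11 km³/s².
In km: r₁ = 1.69 × 1.496×10^8 = 2.52824×10^8 km; r₂ = 9.35 × 1.496×10^8 = 1.39876×10^9 km.
Semi-major axis of the transfer orbit: a_t = (2.52824×10^8 + 1.39876×10^9)/2 = 8.25792×10^8 km.
Circular speed at r₁: v₁ = √(μ/r₁) = √(1.31625×10^11/2.52824×10^8) = 22.817 km/s.
On the transfer ellipse at r₁, vis-viva equation gives v_p = √[μ(2/r₁ − 1/a_t)] = 29.696 km/s.
First burn Δv₁ = |v_p − v₁| = 6.879 km/s.
At r₂, v₂ = √(μ/r₂) = 9.7006 km/s.
Transfer-orbit speed at r₂: v_a = √[μ(2/r₂ − 1/a_t)] = 5.3675 km/s.
Second burn Δv₂ = |v₂ − v_a| = 4.333 km/s.
Δv = Δv₁ + Δv₂ = 6.879 + 4.333 = 11.21 km/s.

Δv = 11.2 km/s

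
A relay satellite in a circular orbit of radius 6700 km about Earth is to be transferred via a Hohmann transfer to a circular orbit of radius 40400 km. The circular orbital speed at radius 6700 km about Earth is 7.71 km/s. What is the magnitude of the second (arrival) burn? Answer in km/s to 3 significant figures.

From the circular-orbit relation v² = μ/r at r = 6700 km: μ = v²r = (7.71)² × 6700 = 3.98275×10^5 km³/s².
Transfer-ellipse semi-major axis a_t = (r₁ + r₂)/2 = (6700 + 40400)/2 = 23550 km.
On the circular orbit at r = 40400 km, v_c = √(μ/r) = 3.140 km/s.
Vis-viva on the transfer ellipse at r = 40400 km gives v_t = √[μ(2/r − 1/a_t)] = 1.675 km/s.
Δv₂ = |v_t − v_c| = |1.675 − 3.140| = 1.465 km/s.

Δv₂ = 1.47 km/s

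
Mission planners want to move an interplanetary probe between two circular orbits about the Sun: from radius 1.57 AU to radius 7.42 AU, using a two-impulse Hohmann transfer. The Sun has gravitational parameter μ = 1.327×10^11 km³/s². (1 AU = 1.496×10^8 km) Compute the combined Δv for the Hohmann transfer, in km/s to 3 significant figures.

Δv = 11.2 km/s

In km: r₁ = 1.57 × 1.496×10^8 = 2.34872×10^8 km; r₂ = 7.42 × 1.496×10^8 = 1.110032×10^9 km.
Semi-major axis of the transfer orbit: a_t = (2.34872×10^8 + 1.110032×10^9)/2 = 6.72452×10^8 km.
Circular speed at r₁: v₁ = √(μ/r₁) = √(1.327×10^11/2.34872×10^8) = 23.77 km/s.
On the transfer ellipse at r₁, vis-viva gives v_p = √[μ(2/r₁ − 1/a_t)] = 30.54 km/s.
First burn Δv₁ = |v_p − v₁| = 6.770 km/s.
Circular speed at r₂: v₂ = √(μ/r₂) = 10.934 km/s.
Transfer-orbit speed at r₂: v_a = √[μ(2/r₂ − 1/a_t)] = 6.4618 km/s.
Second burn Δv₂ = |v₂ − v_a| = 4.472 km/s.
Total Δv = Δv₁ + Δv₂ = 11.24 km/s.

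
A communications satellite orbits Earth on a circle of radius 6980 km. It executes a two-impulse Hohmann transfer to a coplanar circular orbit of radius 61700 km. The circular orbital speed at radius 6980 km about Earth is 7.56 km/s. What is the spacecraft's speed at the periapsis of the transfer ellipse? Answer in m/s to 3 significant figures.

v = 10100 m/s

From the circular-orbit relation v² = μ/r at r = 6980 km: μ = v²r = (7.56)² × 6980 = 3.98932×10^5 km³/s².
Transfer-ellipse semi-major axis a_t = (r₁ + r₂)/2 = (6980 + 61700)/2 = 34340 km.
The periapsis of the transfer ellipse is at r = 6980 km.
From the vis-viva equation, v = √[μ(2/r − 1/a_t)] = 10.13 km/s.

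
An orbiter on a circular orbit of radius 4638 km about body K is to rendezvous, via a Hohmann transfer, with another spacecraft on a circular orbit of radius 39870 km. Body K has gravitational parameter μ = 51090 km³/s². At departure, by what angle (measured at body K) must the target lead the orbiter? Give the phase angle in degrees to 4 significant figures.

φ = 104.9°

The Hohmann ellipse has a_t = (r₁ + r₂)/2 = 22254 km.
Transfer time t = π√(a_t³/μ) = 46140 s.
Target angular speed ω₂ = √(μ/r₂³) = 2.839×10^-5 rad/s.
Angle swept by the target during transfer: ω₂·t = 1.310 rad = 75.06°.
Arrival is 180° from departure on the ellipse, so φ = 180° − 75.06° = 104.9°.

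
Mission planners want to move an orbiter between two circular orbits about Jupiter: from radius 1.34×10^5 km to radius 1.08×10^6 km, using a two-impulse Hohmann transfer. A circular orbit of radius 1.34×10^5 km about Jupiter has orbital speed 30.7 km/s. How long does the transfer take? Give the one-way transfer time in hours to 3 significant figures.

t = 36.7 hours

From the circular-orbit relation v² = μ/r at r = 1.34×10^5 km: μ = v²r = (30.7)² × 1.34×10^5 = 1.26294×10^8 km³/s².
The Hohmann ellipse has a_t = (r₁ + r₂)/2 = 6.070×10^5 km.
Half the transfer-orbit period gives t = π√(a_t³/μ) = 1.322×10^5 s.
Converting: 1.322×10^5 s ÷ 3600 s/hour = 36.7 hours.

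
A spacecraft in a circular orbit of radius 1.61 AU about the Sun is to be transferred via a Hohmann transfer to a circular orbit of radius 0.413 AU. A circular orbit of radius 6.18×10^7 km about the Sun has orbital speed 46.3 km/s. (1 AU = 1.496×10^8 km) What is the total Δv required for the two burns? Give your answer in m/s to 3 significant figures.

From the circular-orbit relation v² = μ/r at r = 6.18×10^7 km: μ = v²r = (46.3)² × 6.18×10^7 = 1.32480×10^11 km³/s².
In km: r₁ = 1.61 × 1.496×10^8 = 2.40856×10^8 km; r₂ = 0.413 × 1.496×10^8 = 6.17848×10^7 km.
Semi-major axis of the transfer orbit: a_t = (2.40856×10^8 + 6.17848×10^7)/2 = 1.513204×10^8 km.
Circular speed at r₁: v₁ = √(μ/r₁) = √(1.32480×10^11/2.40856×10^8) = 23.453 km/s.
On the transfer ellipse at r₁, v² = μ(2/r − 1/a) gives v_a = √[μ(2/r₁ − 1/a_t)] = 14.986 km/s.
First burn Δv₁ = |v_a − v₁| = 8.467 km/s.
At r₂, v₂ = √(μ/r₂) = 46.31 km/s.
Transfer-orbit speed at r₂: v_p = √[μ(2/r₂ − 1/a_t)] = 58.42 km/s.
Second burn Δv₂ = |v₂ − v_p| = 12.11 km/s.
Δv = Δv₁ + Δv₂ = 8.467 + 12.11 = 20.58 km/s.

Δv = 20600 m/s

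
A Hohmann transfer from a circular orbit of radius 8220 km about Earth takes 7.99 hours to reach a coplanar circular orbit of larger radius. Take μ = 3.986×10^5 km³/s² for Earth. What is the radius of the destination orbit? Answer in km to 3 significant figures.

Transfer time t = 7.99 hours = 28764 s, and t = π√(a_t³/μ).
So a_t = (μ t²/π²)^(1/3) = (3.986×10^5 × (28764)² / π²)^(1/3) = 32209 km.
Since a_t = (r₁ + r₂)/2, r₂ = 2a_t − r₁ = 2×32209 − 8220 = 56198 km.

r₂ = 56200 km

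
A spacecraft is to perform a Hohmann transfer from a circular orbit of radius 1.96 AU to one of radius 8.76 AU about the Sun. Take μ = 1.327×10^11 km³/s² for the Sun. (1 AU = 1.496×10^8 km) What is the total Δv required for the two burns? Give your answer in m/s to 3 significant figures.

In km: r₁ = 1.96 × 1.496×10^8 = 2.93216×10^8 km; r₂ = 8.76 × 1.496×10^8 = 1.310496×10^9 km.
The Hohmann ellipse has a_t = (r₁ + r₂)/2 = 8.01856×10^8 km.
Circular speed at r₁: v₁ = √(μ/r₁) = √(1.327×10^11/2.93216×10^8) = 21.27363 km/s.
On the transfer ellipse at r₁, vis-viva gives v_p = √[μ(2/r₁ − 1/a_t)] = 27.19639 km/s.
First burn Δv₁ = |v_p − v₁| = 5.92276 km/s.
Circular speed at r₂: v₂ = √(μ/r₂) = 10.06277 km/s.
Transfer-orbit speed at r₂: v_a = √[μ(2/r₂ − 1/a_t)] = 6.085037 km/s.
Second burn Δv₂ = |v₂ − v_a| = 3.97773 km/s.
Total Δv = Δv₁ + Δv₂ = 9.900 km/s.

Δv = 9900 m/s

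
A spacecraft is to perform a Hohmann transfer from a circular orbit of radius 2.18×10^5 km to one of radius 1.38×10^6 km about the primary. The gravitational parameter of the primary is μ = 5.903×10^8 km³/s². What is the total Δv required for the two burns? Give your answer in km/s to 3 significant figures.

Δv = 26.2 km/s

The Hohmann ellipse has a_t = (r₁ + r₂)/2 = 7.990×10^5 km.
Circular speed at r₁: v₁ = √(μ/r₁) = √(5.903×10^8/2.180×10^5) = 52.04 km/s.
Transfer-orbit speed at r₁ (vis-viva): v_p = √[μ(2/r₁ − 1/a_t)] = 68.39 km/s.
First burn Δv₁ = |v_p − v₁| = 16.35 km/s.
Circular speed at r₂: v₂ = √(μ/r₂) = 20.682 km/s.
Transfer-orbit speed at r₂: v_a = √[μ(2/r₂ − 1/a_t)] = 10.803 km/s.
Second burn Δv₂ = |v₂ − v_a| = 9.879 km/s.
Total Δv = Δv₁ + Δv₂ = 26.23 km/s.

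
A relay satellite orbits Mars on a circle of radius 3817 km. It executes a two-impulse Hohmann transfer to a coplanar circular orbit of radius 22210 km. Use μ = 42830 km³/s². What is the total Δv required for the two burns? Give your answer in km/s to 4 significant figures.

Δv = 1.663 km/s

Transfer-ellipse semi-major axis a_t = (r₁ + r₂)/2 = (3817 + 22210)/2 = 13013.5 km.
Circular speed at r₁: v₁ = √(μ/r₁) = √(42830/3817) = 3.350 km/s.
On the transfer ellipse at r₁, vis-viva equation gives v_p = √[μ(2/r₁ − 1/a_t)] = 4.376 km/s.
First burn Δv₁ = |v_p − v₁| = 1.026 km/s.
Circular speed at r₂: v₂ = √(μ/r₂) = 1.3887 km/s.
Transfer-orbit speed at r₂: v_a = √[μ(2/r₂ − 1/a_t)] = 0.75208 km/s.
Second burn Δv₂ = |v₂ − v_a| = 0.6366 km/s.
Δv = Δv₁ + Δv₂ = 1.026 + 0.6366 = 1.663 km/s.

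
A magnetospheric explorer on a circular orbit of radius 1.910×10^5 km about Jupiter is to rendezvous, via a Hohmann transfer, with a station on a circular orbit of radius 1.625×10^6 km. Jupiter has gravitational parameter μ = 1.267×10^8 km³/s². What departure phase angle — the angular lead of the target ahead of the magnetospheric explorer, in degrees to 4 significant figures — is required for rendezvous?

The Hohmann ellipse has a_t = (r₁ + r₂)/2 = 9.080×10^5 km.
Transfer time t = π√(a_t³/μ) = 2.4149×10^5 s.
The target's mean motion on its circular orbit is ω₂ = √(μ/r₂³) = 5.4339×10^-6 rad/s.
Angle swept by the target during transfer: ω₂·t = 1.3122 rad = 75.18°.
Arrival is 180° from departure on the ellipse, so φ = 180° − 75.18° = 104.8°.

φ = 104.8°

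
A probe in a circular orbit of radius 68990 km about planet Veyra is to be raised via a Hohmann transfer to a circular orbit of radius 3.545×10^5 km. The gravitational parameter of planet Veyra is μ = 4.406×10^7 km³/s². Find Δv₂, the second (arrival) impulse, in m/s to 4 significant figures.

Δv₂ = 4785 m/s

Transfer-ellipse semi-major axis a_t = (r₁ + r₂)/2 = (68990 + 3.545×10^5)/2 = 2.11745×10^5 km.
Circular speed at r = 3.545×10^5 km: v_c = √(μ/r) = 11.1484 km/s.
Vis-viva on the transfer ellipse at r = 3.545×10^5 km gives v_t = √[μ(2/r − 1/a_t)] = 6.36357 km/s.
Δv₂ = |v_t − v_c| = |6.36357 − 11.1484| = 4.785 km/s.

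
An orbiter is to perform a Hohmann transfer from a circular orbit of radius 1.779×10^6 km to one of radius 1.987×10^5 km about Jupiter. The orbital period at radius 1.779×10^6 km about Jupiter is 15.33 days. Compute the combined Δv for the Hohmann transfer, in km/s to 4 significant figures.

From Kepler's third law T² = 4π²r³/μ at r = 1.779×10^6 km, T = 15.33 days = 15.33 × 86400 s = 1.324512×10^6 s: μ = 4π²r³/T² = 1.26700×10^8 km³/s².
The Hohmann ellipse has a_t = (r₁ + r₂)/2 = 9.8885×10^5 km.
At r₁ the circular-orbit speed is v₁ = √(μ/r₁) = 8.439 km/s.
Transfer-orbit speed at r₁ (vis-viva equation): v_a = √[μ(2/r₁ − 1/a_t)] = 3.783 km/s.
First burn Δv₁ = |v_a − v₁| = 4.656 km/s.
Circular speed at r₂: v₂ = √(μ/r₂) = 25.252 km/s.
Transfer-orbit speed at r₂: v_p = √[μ(2/r₂ − 1/a_t)] = 33.870 km/s.
Second burn Δv₂ = |v₂ − v_p| = 8.618 km/s.
Total Δv = Δv₁ + Δv₂ = 13.27 km/s.

Δv = 13.27 km/s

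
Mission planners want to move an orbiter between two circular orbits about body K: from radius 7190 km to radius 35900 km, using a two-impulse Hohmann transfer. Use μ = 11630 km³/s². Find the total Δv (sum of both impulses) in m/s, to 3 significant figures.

Δv = 610 m/s

Transfer-ellipse semi-major axis a_t = (r₁ + r₂)/2 = (7190 + 35900)/2 = 21545 km.
At r₁ the circular-orbit speed is v₁ = √(μ/r₁) = 1.2718 km/s.
On the transfer ellipse at r₁, vis-viva gives v_p = √[μ(2/r₁ − 1/a_t)] = 1.6417 km/s.
First burn Δv₁ = |v_p − v₁| = 0.3699 km/s.
At r₂, v₂ = √(μ/r₂) = 0.5692 km/s.
Transfer-orbit speed at r₂: v_a = √[μ(2/r₂ − 1/a_t)] = 0.3288 km/s.
Second burn Δv₂ = |v₂ − v_a| = 0.2404 km/s.
Total Δv = Δv₁ + Δv₂ = 0.6103 km/s.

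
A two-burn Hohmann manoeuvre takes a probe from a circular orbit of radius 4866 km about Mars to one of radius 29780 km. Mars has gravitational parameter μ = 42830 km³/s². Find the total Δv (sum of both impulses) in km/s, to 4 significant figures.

The Hohmann ellipse has a_t = (r₁ + r₂)/2 = 17323 km.
Circular speed at r₁: v₁ = √(μ/r₁) = √(42830/4866) = 2.9668 km/s.
On the transfer ellipse at r₁, vis-viva gives v_p = √[μ(2/r₁ − 1/a_t)] = 3.8899 km/s.
First burn Δv₁ = |v_p − v₁| = 0.9231 km/s.
At r₂, v₂ = √(μ/r₂) = 1.1993 km/s.
Transfer-orbit speed at r₂: v_a = √[μ(2/r₂ − 1/a_t)] = 0.63560 km/s.
Second burn Δv₂ = |v₂ − v_a| = 0.5637 km/s.
Total Δv = Δv₁ + Δv₂ = 1.487 km/s.

Δv = 1.487 km/s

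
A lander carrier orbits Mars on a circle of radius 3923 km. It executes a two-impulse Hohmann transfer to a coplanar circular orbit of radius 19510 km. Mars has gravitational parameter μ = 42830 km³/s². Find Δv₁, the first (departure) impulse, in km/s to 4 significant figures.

Δv₁ = 0.9596 km/s

Semi-major axis of the transfer orbit: a_t = (3923 + 19510)/2 = 11716.5 km.
On the circular orbit at r = 3923 km, v_c = √(μ/r) = 3.3042 km/s.
Transfer-orbit speed at the same r (vis-viva, a = a_t): v_t = √[μ(2/r − 1/a_t)] = 4.2638 km/s.
Δv₁ = |v_t − v_c| = |4.2638 − 3.3042| = 0.9596 km/s.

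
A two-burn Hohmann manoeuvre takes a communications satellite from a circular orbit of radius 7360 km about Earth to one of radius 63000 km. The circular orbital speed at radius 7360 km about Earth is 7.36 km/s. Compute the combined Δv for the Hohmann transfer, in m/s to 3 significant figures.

From the circular-orbit relation v² = μ/r at r = 7360 km: μ = v²r = (7.36)² × 7360 = 3.98688×10^5 km³/s².
The Hohmann ellipse has a_t = (r₁ + r₂)/2 = 35180 km.
At r₁ the circular-orbit speed is v₁ = √(μ/r₁) = 7.360 km/s.
On the transfer ellipse at r₁, vis-viva equation gives v_p = √[μ(2/r₁ − 1/a_t)] = 9.849 km/s.
First burn Δv₁ = |v_p − v₁| = 2.489 km/s.
Circular speed at r₂: v₂ = √(μ/r₂) = 2.516 km/s.
Transfer-orbit speed at r₂: v_a = √[μ(2/r₂ − 1/a_t)] = 1.151 km/s.
Second burn Δv₂ = |v₂ − v_a| = 1.365 km/s.
Δv = Δv₁ + Δv₂ = 2.489 + 1.365 = 3.854 km/s.

Δv = 3850 m/s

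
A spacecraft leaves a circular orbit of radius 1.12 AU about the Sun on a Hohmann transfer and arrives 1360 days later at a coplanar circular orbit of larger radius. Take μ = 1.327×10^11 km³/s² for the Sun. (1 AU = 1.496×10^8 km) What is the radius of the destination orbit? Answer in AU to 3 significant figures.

r₂ = 6.51 AU

In km: r₁ = 1.12 × 1.496×10^8 = 1.67552×10^8 km.
Transfer time t = 1360 days = 1.17504×10^8 s, and t = π√(a_t³/μ).
So a_t = (μ t²/π²)^(1/3) = (1.327×10^11 × (1.17504×10^8)² / π²)^(1/3) = 5.7046×10^8 km.
Since a_t = (r₁ + r₂)/2, r₂ = 2a_t − r₁ = 2×5.7046×10^8 − 1.67552×10^8 = 9.73368×10^8 km.
In AU: r₂ = 9.73368×10^8 / 1.496×10^8 = 6.51 AU.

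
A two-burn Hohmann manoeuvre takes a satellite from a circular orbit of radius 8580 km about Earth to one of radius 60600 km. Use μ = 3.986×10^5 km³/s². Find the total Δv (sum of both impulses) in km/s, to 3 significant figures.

The Hohmann ellipse has a_t = (r₁ + r₂)/2 = 34590 km.
Circular speed at r₁: v₁ = √(μ/r₁) = √(3.986×10^5/8580) = 6.816 km/s.
Transfer-orbit speed at r₁ (vis-viva): v_p = √[μ(2/r₁ − 1/a_t)] = 9.022 km/s.
First burn Δv₁ = |v_p − v₁| = 2.206 km/s.
At r₂, v₂ = √(μ/r₂) = 2.5647 km/s.
Transfer-orbit speed at r₂: v_a = √[μ(2/r₂ − 1/a_t)] = 1.2773 km/s.
Second burn Δv₂ = |v₂ − v_a| = 1.287 km/s.
Total Δv = Δv₁ + Δv₂ = 3.493 km/s.

Δv = 3.49 km/s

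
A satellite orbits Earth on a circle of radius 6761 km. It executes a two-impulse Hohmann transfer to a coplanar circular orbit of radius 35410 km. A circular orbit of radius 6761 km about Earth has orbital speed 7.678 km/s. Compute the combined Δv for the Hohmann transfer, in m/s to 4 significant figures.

Δv = 3727 m/s

From the circular-orbit relation v² = μ/r at r = 6761 km: μ = v²r = (7.678)² × 6761 = 3.98572×10^5 km³/s².
Transfer-ellipse semi-major axis a_t = (r₁ + r₂)/2 = (6761 + 35410)/2 = 21085.5 km.
At r₁ the circular-orbit speed is v₁ = √(μ/r₁) = 7.678 km/s.
On the transfer ellipse at r₁, vis-viva gives v_p = √[μ(2/r₁ − 1/a_t)] = 9.950 km/s.
First burn Δv₁ = |v_p − v₁| = 2.272 km/s.
At r₂, v₂ = √(μ/r₂) = 3.355 km/s.
Transfer-orbit speed at r₂: v_a = √[μ(2/r₂ − 1/a_t)] = 1.900 km/s.
Second burn Δv₂ = |v₂ − v_a| = 1.455 km/s.
Total Δv = Δv₁ + Δv₂ = 3.727 km/s.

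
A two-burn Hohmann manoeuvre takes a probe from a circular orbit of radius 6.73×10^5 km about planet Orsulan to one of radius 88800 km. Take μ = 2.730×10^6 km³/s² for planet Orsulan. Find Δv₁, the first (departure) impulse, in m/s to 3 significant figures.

Semi-major axis of the transfer orbit: a_t = (6.730×10^5 + 88800)/2 = 3.809×10^5 km.
Circular speed at r = 6.730×10^5 km: v_c = √(μ/r) = 2.0141 km/s.
Vis-viva on the transfer ellipse at r = 6.730×10^5 km gives v_t = √[μ(2/r − 1/a_t)] = 0.97247 km/s.
Δv₁ = |v_t − v_c| = |0.97247 − 2.0141| = 1.042 km/s.

Δv₁ = 1040 m/s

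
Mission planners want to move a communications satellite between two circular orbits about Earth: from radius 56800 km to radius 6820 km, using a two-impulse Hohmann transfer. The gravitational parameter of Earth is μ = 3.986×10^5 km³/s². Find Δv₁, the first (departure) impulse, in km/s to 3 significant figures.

The Hohmann ellipse has a_t = (r₁ + r₂)/2 = 31810 km.
Circular speed at r = 56800 km: v_c = √(μ/r) = 2.649 km/s.
Vis-viva on the transfer ellipse at r = 56800 km gives v_t = √[μ(2/r − 1/a_t)] = 1.227 km/s.
Δv₁ = |v_t − v_c| = |1.227 − 2.649| = 1.422 km/s.

Δv₁ = 1.42 km/s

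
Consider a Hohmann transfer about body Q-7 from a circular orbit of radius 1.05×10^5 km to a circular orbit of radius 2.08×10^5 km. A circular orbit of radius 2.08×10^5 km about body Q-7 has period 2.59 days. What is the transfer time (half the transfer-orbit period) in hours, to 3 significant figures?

From Kepler's third law T² = 4π²r³/μ at r = 2.08×10^5 km, T = 2.59 days = 2.59 × 86400 s = 2.23776×10^5 s: μ = 4π²r³/T² = 7.09452×10^6 km³/s².
Transfer-ellipse semi-major axis a_t = (r₁ + r₂)/2 = (1.050×10^5 + 2.080×10^5)/2 = 1.565×10^5 km.
Transfer time t = π√(a_t³/μ) = π√((1.565×10^5)³ / 7.09452×10^6) = 73020 s.
Converting: 73020 s ÷ 3600 s/hour = 20.3 hours.

t = 20.3 hours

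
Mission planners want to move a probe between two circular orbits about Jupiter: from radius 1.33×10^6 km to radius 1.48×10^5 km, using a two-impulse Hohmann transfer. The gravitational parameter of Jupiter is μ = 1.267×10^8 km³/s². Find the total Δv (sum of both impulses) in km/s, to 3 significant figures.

Δv = 15.4 km/s

Transfer-ellipse semi-major axis a_t = (r₁ + r₂)/2 = (1.330×10^6 + 1.480×10^5)/2 = 7.390×10^5 km.
Circular speed at r₁: v₁ = √(μ/r₁) = √(1.267×10^8/1.330×10^6) = 9.7603 km/s.
Transfer-orbit speed at r₁ (vis-viva equation): v_a = √[μ(2/r₁ − 1/a_t)] = 4.3679 km/s.
First burn Δv₁ = |v_a − v₁| = 5.3924 km/s.
Circular speed at r₂: v₂ = √(μ/r₂) = 29.25886 km/s.
Transfer-orbit speed at r₂: v_p = √[μ(2/r₂ − 1/a_t)] = 39.25193 km/s.
Second burn Δv₂ = |v₂ − v_p| = 9.9931 km/s.
Δv = Δv₁ + Δv₂ = 5.3924 + 9.9931 = 15.39 km/s.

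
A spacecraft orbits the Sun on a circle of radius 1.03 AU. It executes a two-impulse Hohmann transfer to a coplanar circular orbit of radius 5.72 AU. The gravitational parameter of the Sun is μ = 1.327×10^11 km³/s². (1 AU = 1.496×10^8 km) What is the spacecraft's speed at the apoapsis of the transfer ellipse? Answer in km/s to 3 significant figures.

In km: r₁ = 1.03 × 1.496×10^8 = 1.54088×10^8 km; r₂ = 5.72 × 1.496×10^8 = 8.55712×10^8 km.
Semi-major axis of the transfer orbit: a_t = (1.54088×10^8 + 8.55712×10^8)/2 = 5.049×10^8 km.
At apoapsis, r = 8.55712×10^8 km.
Applying v² = μ(2/r − 1/a_t): v = 6.879 km/s.

v = 6.88 km/s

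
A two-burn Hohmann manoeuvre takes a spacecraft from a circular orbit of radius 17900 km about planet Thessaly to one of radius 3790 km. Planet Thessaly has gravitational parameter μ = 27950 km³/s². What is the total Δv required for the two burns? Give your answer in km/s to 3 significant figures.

Δv = 1.28 km/s

The Hohmann ellipse has a_t = (r₁ + r₂)/2 = 10845 km.
At r₁ the circular-orbit speed is v₁ = √(μ/r₁) = 1.2496 km/s.
On the transfer ellipse at r₁, v² = μ(2/r − 1/a) gives v_a = √[μ(2/r₁ − 1/a_t)] = 0.73870 km/s.
First burn Δv₁ = |v_a − v₁| = 0.5109 km/s.
At r₂, v₂ = √(μ/r₂) = 2.71563 km/s.
Transfer-orbit speed at r₂: v_p = √[μ(2/r₂ − 1/a_t)] = 3.48886 km/s.
Second burn Δv₂ = |v₂ − v_p| = 0.7732 km/s.
Total Δv = Δv₁ + Δv₂ = 1.284 km/s.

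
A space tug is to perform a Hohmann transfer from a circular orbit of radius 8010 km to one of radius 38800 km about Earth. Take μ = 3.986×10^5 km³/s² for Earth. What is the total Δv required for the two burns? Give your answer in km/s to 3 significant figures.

The Hohmann ellipse has a_t = (r₁ + r₂)/2 = 23405 km.
Circular speed at r₁: v₁ = √(μ/r₁) = √(3.986×10^5/8010) = 7.0543 km/s.
On the transfer ellipse at r₁, v² = μ(2/r − 1/a) gives v_p = √[μ(2/r₁ − 1/a_t)] = 9.0827 km/s.
First burn Δv₁ = |v_p − v₁| = 2.02840 km/s.
At r₂, v₂ = √(μ/r₂) = 3.20518 km/s.
Transfer-orbit speed at r₂: v_a = √[μ(2/r₂ − 1/a_t)] = 1.87506 km/s.
Second burn Δv₂ = |v₂ − v_a| = 1.33012 km/s.
Δv = Δv₁ + Δv₂ = 2.02840 + 1.33012 = 3.359 km/s.

Δv = 3.36 km/s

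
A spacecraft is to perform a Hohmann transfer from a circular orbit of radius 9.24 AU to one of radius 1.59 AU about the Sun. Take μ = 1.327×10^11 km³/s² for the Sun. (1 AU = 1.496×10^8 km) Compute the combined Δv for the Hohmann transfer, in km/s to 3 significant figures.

In km: r₁ = 9.24 × 1.496×10^8 = 1.382304×10^9 km; r₂ = 1.59 × 1.496×10^8 = 2.37864×10^8 km.
Transfer-ellipse semi-major axis a_t = (r₁ + r₂)/2 = (1.382304×10^9 + 2.37864×10^8)/2 = 8.10084×10^8 km.
At r₁ the circular-orbit speed is v₁ = √(μ/r₁) = 9.798 km/s.
On the transfer ellipse at r₁, vis-viva equation gives v_a = √[μ(2/r₁ − 1/a_t)] = 5.309 km/s.
First burn Δv₁ = |v_a − v₁| = 4.489 km/s.
Circular speed at r₂: v₂ = √(μ/r₂) = 23.620 km/s.
Transfer-orbit speed at r₂: v_p = √[μ(2/r₂ − 1/a_t)] = 30.854 km/s.
Second burn Δv₂ = |v₂ − v_p| = 7.234 km/s.
Total Δv = Δv₁ + Δv₂ = 11.72 km/s.

Δv = 11.7 km/s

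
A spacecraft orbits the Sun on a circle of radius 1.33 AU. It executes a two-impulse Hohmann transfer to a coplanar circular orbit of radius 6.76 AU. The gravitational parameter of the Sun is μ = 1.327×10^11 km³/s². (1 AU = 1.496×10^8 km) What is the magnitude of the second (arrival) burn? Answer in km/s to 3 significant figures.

In km: r₁ = 1.33 × 1.496×10^8 = 1.98968×10^8 km; r₂ = 6.76 × 1.496×10^8 = 1.011296×10^9 km.
The Hohmann ellipse has a_t = (r₁ + r₂)/2 = 6.05132×10^8 km.
On the circular orbit at r = 1.011296×10^9 km, v_c = √(μ/r) = 11.455 km/s.
Vis-viva on the transfer ellipse at r = 1.011296×10^9 km gives v_t = √[μ(2/r − 1/a_t)] = 6.5684 km/s.
Δv₂ = |v_t − v_c| = |6.5684 − 11.455| = 4.887 km/s.

Δv₂ = 4.89 km/s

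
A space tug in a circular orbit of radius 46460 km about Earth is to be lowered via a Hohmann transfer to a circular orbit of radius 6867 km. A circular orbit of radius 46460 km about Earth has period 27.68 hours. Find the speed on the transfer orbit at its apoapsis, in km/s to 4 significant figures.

v = 1.487 km/s

From Kepler's third law T² = 4π²r³/μ at r = 46460 km, T = 27.68 hours = 27.68 × 3600 s = 99648 s: μ = 4π²r³/T² = 3.98713×10^5 km³/s².
Transfer-ellipse semi-major axis a_t = (r₁ + r₂)/2 = (46460 + 6867)/2 = 26663.5 km.
At apoapsis, r = 46460 km.
Vis-viva: v = √[μ(2/r − 1/a_t)] = √[3.98713×10^5 × (2/46460 − 1/26663.5)] = 1.487 km/s.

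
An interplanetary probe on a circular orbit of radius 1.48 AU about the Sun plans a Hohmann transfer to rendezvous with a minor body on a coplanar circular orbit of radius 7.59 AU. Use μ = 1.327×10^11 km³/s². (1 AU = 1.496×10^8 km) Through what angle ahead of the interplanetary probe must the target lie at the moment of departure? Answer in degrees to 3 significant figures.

φ = 96.9°

In km: r₁ = 1.48 × 1.496×10^8 = 2.21408×10^8 km; r₂ = 7.59 × 1.496×10^8 = 1.135464×10^9 km.
Transfer-ellipse semi-major axis a_t = (r₁ + r₂)/2 = (2.21408×10^8 + 1.135464×10^9)/2 = 6.78436×10^8 km.
Transfer time t = π√(a_t³/μ) = 1.52397×10^8 s.
The target's mean motion on its circular orbit is ω₂ = √(μ/r₂³) = 9.52084×10^-9 rad/s.
Angle swept by the target during transfer: ω₂·t = 1.45095 rad = 83.13°.
The interplanetary probe traverses 180° on the transfer ellipse, so the target must lead by 180° − 83.13° = 96.9°.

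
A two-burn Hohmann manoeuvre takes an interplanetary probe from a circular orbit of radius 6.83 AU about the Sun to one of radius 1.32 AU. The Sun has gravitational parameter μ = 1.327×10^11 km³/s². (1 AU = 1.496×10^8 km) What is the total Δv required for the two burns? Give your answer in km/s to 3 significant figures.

Δv = 12.5 km/s

In km: r₁ = 6.83 × 1.496×10^8 = 1.021768×10^9 km; r₂ = 1.32 × 1.496×10^8 = 1.97472×10^8 km.
Transfer-ellipse semi-major axis a_t = (r₁ + r₂)/2 = (1.021768×10^9 + 1.97472×10^8)/2 = 6.0962×10^8 km.
Circular speed at r₁: v₁ = √(μ/r₁) = √(1.327×10^11/1.021768×10^9) = 11.396 km/s.
On the transfer ellipse at r₁, vis-viva gives v_a = √[μ(2/r₁ − 1/a_t)] = 6.4861 km/s.
First burn Δv₁ = |v_a − v₁| = 4.910 km/s.
At r₂, v₂ = √(μ/r₂) = 25.923 km/s.
Transfer-orbit speed at r₂: v_p = √[μ(2/r₂ − 1/a_t)] = 33.561 km/s.
Second burn Δv₂ = |v₂ − v_p| = 7.638 km/s.
Total Δv = Δv₁ + Δv₂ = 12.55 km/s.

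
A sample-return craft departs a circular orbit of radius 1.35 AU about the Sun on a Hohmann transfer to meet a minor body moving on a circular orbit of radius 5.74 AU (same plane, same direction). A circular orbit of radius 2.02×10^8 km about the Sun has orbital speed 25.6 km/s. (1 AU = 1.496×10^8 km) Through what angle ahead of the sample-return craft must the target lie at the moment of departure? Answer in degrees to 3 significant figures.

From the circular-orbit relation v² = μ/r at r = 2.02×10^8 km: μ = v²r = (25.6)² × 2.02×10^8 = 1.32383×10^11 km³/s².
In km: r₁ = 1.35 × 1.496×10^8 = 2.0196×10^8 km; r₂ = 5.74 × 1.496×10^8 = 8.58704×10^8 km.
Transfer-ellipse semi-major axis a_t = (r₁ + r₂)/2 = (2.0196×10^8 + 8.58704×10^8)/2 = 5.30332×10^8 km.
The half-period of the transfer ellipse is t = π√(a_t³/μ) = 1.05452×10^8 s.
The target's mean motion on its circular orbit is ω₂ = √(μ/r₂³) = 1.44594×10^-8 rad/s.
Angle swept by the target during transfer: ω₂·t = 1.5248 rad = 87.36°.
Arrival is 180° from departure on the ellipse, so φ = 180° − 87.36° = 92.6°.

φ = 92.6°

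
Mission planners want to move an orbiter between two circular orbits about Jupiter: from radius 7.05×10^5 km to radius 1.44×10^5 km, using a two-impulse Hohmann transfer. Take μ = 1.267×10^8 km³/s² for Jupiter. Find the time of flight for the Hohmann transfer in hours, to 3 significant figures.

t = 21.4 hours

Semi-major axis of the transfer orbit: a_t = (7.050×10^5 + 1.440×10^5)/2 = 4.245×10^5 km.
Transfer time t = π√(a_t³/μ) = π√((4.245×10^5)³ / 1.267×10^8) = 77190 s.
Converting: 77190 s ÷ 3600 s/hour = 21.4 hours.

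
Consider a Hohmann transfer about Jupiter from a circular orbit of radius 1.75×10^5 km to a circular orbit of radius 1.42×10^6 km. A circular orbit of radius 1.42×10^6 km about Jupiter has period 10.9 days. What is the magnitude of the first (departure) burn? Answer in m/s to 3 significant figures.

Δv₁ = 9020 m/s

From Kepler's third law T² = 4π²r³/μ at r = 1.42×10^6 km, T = 10.9 days = 10.9 × 86400 s = 9.4176×10^5 s: μ = 4π²r³/T² = 1.27451×10^8 km³/s².
The Hohmann ellipse has a_t = (r₁ + r₂)/2 = 7.975×10^5 km.
Circular speed at r = 1.750×10^5 km: v_c = √(μ/r) = 26.987 km/s.
Vis-viva on the transfer ellipse at r = 1.750×10^5 km gives v_t = √[μ(2/r − 1/a_t)] = 36.011 km/s.
Δv₁ = |v_t − v_c| = |36.011 − 26.987| = 9.024 km/s.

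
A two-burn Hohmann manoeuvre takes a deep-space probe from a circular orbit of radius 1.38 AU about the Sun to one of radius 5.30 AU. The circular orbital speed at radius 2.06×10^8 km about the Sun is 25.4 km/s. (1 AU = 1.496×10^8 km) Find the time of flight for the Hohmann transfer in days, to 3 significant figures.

From the circular-orbit relation v² = μ/r at r = 2.06×10^8 km: μ = v²r = (25.4)² × 2.06×10^8 = 1.32903×10^11 km³/s².
In km: r₁ = 1.38 × 1.496×10^8 = 2.06448×10^8 km; r₂ = 5.30 × 1.496×10^8 = 7.9288×10^8 km.
The Hohmann ellipse has a_t = (r₁ + r₂)/2 = 4.99664×10^8 km.
By Kepler's third law the transfer-orbit period is T = 2π√(a_t³/μ), so t = T/2 = 9.625×10^7 s.
Converting: 9.625×10^7 s ÷ 86400 s/day = 1110 days.

t = 1110 days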